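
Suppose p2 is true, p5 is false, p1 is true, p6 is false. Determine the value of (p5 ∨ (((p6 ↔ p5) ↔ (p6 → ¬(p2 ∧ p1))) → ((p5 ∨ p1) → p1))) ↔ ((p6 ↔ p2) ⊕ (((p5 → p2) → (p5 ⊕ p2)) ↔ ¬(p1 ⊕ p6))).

False

p6 ↔ p5 = False ↔ False = True
p2 ∧ p1 = True ∧ True = True
¬(p2 ∧ p1) = ¬True = False
p6 → ¬(p2 ∧ p1) = False → False = True
(p6 ↔ p5) ↔ (p6 → ¬(p2 ∧ p1)) = True ↔ True = True
p5 ∨ p1 = False ∨ True = True
(p5 ∨ p1) → p1 = True → True = True
((p6 ↔ p5) ↔ (p6 → ¬(p2 ∧ p1))) → ((p5 ∨ p1) → p1) = True → True = True
p5 ∨ (((p6 ↔ p5) ↔ (p6 → ¬(p2 ∧ p1))) → ((p5 ∨ p1) → p1)) = False ∨ True = True
p6 ↔ p2 = False ↔ True = False
p5 → p2 = False → True = True
p5 ⊕ p2 = False ⊕ True = True
(p5 → p2) → (p5 ⊕ p2) = True → True = True
p1 ⊕ p6 = True ⊕ False = True
¬(p1 ⊕ p6) = ¬True = False
((p5 → p2) → (p5 ⊕ p2)) ↔ ¬(p1 ⊕ p6) = True ↔ False = False
(p6 ↔ p2) ⊕ (((p5 → p2) → (p5 ⊕ p2)) ↔ ¬(p1 ⊕ p6)) = False ⊕ False = False
(p5 ∨ (((p6 ↔ p5) ↔ (p6 → ¬(p2 ∧ p1))) → ((p5 ∨ p1) → p1))) ↔ ((p6 ↔ p2) ⊕ (((p5 → p2) → (p5 ⊕ p2)) ↔ ¬(p1 ⊕ p6))) = True ↔ False = False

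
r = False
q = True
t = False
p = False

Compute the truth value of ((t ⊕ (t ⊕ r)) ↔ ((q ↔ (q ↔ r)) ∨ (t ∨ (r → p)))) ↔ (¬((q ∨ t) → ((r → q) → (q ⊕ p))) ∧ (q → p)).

t ⊕ r = False ⊕ False = False
t ⊕ (t ⊕ r) = False ⊕ False = False
q ↔ r = True ↔ False = False
q ↔ (q ↔ r) = True ↔ False = False
r → p = False → False = True
t ∨ (r → p) = False ∨ True = True
(q ↔ (q ↔ r)) ∨ (t ∨ (r → p)) = False ∨ True = True
(t ⊕ (t ⊕ r)) ↔ ((q ↔ (q ↔ r)) ∨ (t ∨ (r → p))) = False ↔ True = False
q ∨ t = True ∨ False = True
r → q = False → True = True
q ⊕ p = True ⊕ False = True
(r → q) → (q ⊕ p) = True → True = True
(q ∨ t) → ((r → q) → (q ⊕ p)) = True → True = True
¬((q ∨ t) → ((r → q) → (q ⊕ p))) = ¬True = False
q → p = True → False = False
¬((q ∨ t) → ((r → q) → (q ⊕ p))) ∧ (q → p) = False ∧ False = False
((t ⊕ (t ⊕ r)) ↔ ((q ↔ (q ↔ r)) ∨ (t ∨ (r → p)))) ↔ (¬((q ∨ t) → ((r → q) → (q ⊕ p))) ∧ (q → p)) = False ↔ False = True

True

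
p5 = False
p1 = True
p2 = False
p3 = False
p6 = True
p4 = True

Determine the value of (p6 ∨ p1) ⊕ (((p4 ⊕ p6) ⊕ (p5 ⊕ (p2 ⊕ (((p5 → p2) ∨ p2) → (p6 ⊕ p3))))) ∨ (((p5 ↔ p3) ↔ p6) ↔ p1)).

False

p6 ∨ p1 = True ∨ True = True
p4 ⊕ p6 = True ⊕ True = False
p5 → p2 = False → False = True
(p5 → p2) ∨ p2 = True ∨ False = True
p6 ⊕ p3 = True ⊕ False = True
((p5 → p2) ∨ p2) → (p6 ⊕ p3) = True → True = True
p2 ⊕ (((p5 → p2) ∨ p2) → (p6 ⊕ p3)) = False ⊕ True = True
p5 ⊕ (p2 ⊕ (((p5 → p2) ∨ p2) → (p6 ⊕ p3))) = False ⊕ True = True
(p4 ⊕ p6) ⊕ (p5 ⊕ (p2 ⊕ (((p5 → p2) ∨ p2) → (p6 ⊕ p3)))) = False ⊕ True = True
p5 ↔ p3 = False ↔ False = True
(p5 ↔ p3) ↔ p6 = True ↔ True = True
((p5 ↔ p3) ↔ p6) ↔ p1 = True ↔ True = True
((p4 ⊕ p6) ⊕ (p5 ⊕ (p2 ⊕ (((p5 → p2) ∨ p2) → (p6 ⊕ p3))))) ∨ (((p5 ↔ p3) ↔ p6) ↔ p1) = True ∨ True = True
(p6 ∨ p1) ⊕ (((p4 ⊕ p6) ⊕ (p5 ⊕ (p2 ⊕ (((p5 → p2) ∨ p2) → (p6 ⊕ p3))))) ∨ (((p5 ↔ p3) ↔ p6) ↔ p1)) = True ⊕ True = False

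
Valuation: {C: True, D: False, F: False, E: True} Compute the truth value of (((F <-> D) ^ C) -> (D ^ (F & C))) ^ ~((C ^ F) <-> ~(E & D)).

True

Substituting C=True, D=False, F=False, E=True:
F <-> D = False <-> False = True
(F <-> D) ^ C = True ^ True = False
F & C = False & True = False
D ^ (F & C) = False ^ False = False
((F <-> D) ^ C) -> (D ^ (F & C)) = False -> False = True
C ^ F = True ^ False = True
E & D = True & False = False
~(E & D) = ~False = True
(C ^ F) <-> ~(E & D) = True <-> True = True
~((C ^ F) <-> ~(E & D)) = ~True = False
(((F <-> D) ^ C) -> (D ^ (F & C))) ^ ~((C ^ F) <-> ~(E & D)) = True ^ False = True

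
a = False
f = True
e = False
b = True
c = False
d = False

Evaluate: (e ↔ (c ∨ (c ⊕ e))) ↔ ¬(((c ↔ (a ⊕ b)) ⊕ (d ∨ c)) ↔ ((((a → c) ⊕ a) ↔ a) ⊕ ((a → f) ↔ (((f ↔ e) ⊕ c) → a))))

True

c ⊕ e = False ⊕ False = False
c ∨ (c ⊕ e) = False ∨ False = False
e ↔ (c ∨ (c ⊕ e)) = False ↔ False = True
a ⊕ b = False ⊕ True = True
c ↔ (a ⊕ b) = False ↔ True = False
d ∨ c = False ∨ False = False
(c ↔ (a ⊕ b)) ⊕ (d ∨ c) = False ⊕ False = False
a → c = False → False = True
(a → c) ⊕ a = True ⊕ False = True
((a → c) ⊕ a) ↔ a = True ↔ False = False
a → f = False → True = True
f ↔ e = True ↔ False = False
(f ↔ e) ⊕ c = False ⊕ False = False
((f ↔ e) ⊕ c) → a = False → False = True
(a → f) ↔ (((f ↔ e) ⊕ c) → a) = True ↔ True = True
(((a → c) ⊕ a) ↔ a) ⊕ ((a → f) ↔ (((f ↔ e) ⊕ c) → a)) = False ⊕ True = True
((c ↔ (a ⊕ b)) ⊕ (d ∨ c)) ↔ ((((a → c) ⊕ a) ↔ a) ⊕ ((a → f) ↔ (((f ↔ e) ⊕ c) → a))) = False ↔ True = False
¬(((c ↔ (a ⊕ b)) ⊕ (d ∨ c)) ↔ ((((a → c) ⊕ a) ↔ a) ⊕ ((a → f) ↔ (((f ↔ e) ⊕ c) → a)))) = ¬False = True
(e ↔ (c ∨ (c ⊕ e))) ↔ ¬(((c ↔ (a ⊕ b)) ⊕ (d ∨ c)) ↔ ((((a → c) ⊕ a) ↔ a) ⊕ ((a → f) ↔ (((f ↔ e) ⊕ c) → a)))) = True ↔ True = True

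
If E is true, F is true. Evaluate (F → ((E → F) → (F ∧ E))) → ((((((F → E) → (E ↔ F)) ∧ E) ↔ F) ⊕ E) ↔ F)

E → F = True → True = True
F ∧ E = True ∧ True = True
(E → F) → (F ∧ E) = True → True = True
F → ((E → F) → (F ∧ E)) = True → True = True
F → E = True → True = True
E ↔ F = True ↔ True = True
(F → E) → (E ↔ F) = True → True = True
((F → E) → (E ↔ F)) ∧ E = True ∧ True = True
(((F → E) → (E ↔ F)) ∧ E) ↔ F = True ↔ True = True
((((F → E) → (E ↔ F)) ∧ E) ↔ F) ⊕ E = True ⊕ True = False
(((((F → E) → (E ↔ F)) ∧ E) ↔ F) ⊕ E) ↔ F = False ↔ True = False
(F → ((E → F) → (F ∧ E))) → ((((((F → E) → (E ↔ F)) ∧ E) ↔ F) ⊕ E) ↔ F) = True → False = False

False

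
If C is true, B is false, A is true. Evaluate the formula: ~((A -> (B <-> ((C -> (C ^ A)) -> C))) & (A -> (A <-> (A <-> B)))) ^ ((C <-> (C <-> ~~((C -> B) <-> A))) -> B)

F

Substituting C=T, B=F, A=T:
C ^ A = T ^ T = F
C -> (C ^ A) = T -> F = F
(C -> (C ^ A)) -> C = F -> T = T
B <-> ((C -> (C ^ A)) -> C) = F <-> T = F
A -> (B <-> ((C -> (C ^ A)) -> C)) = T -> F = F
A <-> B = T <-> F = F
A <-> (A <-> B) = T <-> F = F
A -> (A <-> (A <-> B)) = T -> F = F
(A -> (B <-> ((C -> (C ^ A)) -> C))) & (A -> (A <-> (A <-> B))) = F & F = F
~((A -> (B <-> ((C -> (C ^ A)) -> C))) & (A -> (A <-> (A <-> B)))) = ~F = T
C -> B = T -> F = F
(C -> B) <-> A = F <-> T = F
~((C -> B) <-> A) = ~F = T
~~((C -> B) <-> A) = ~T = F
C <-> ~~((C -> B) <-> A) = T <-> F = F
C <-> (C <-> ~~((C -> B) <-> A)) = T <-> F = F
(C <-> (C <-> ~~((C -> B) <-> A))) -> B = F -> F = T
~((A -> (B <-> ((C -> (C ^ A)) -> C))) & (A -> (A <-> (A <-> B)))) ^ ((C <-> (C <-> ~~((C -> B) <-> A))) -> B) = T ^ T = F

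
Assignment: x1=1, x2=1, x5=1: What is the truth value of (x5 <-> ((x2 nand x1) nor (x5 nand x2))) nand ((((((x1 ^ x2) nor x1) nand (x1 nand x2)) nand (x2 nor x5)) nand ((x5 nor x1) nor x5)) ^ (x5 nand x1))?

x2 nand x1 = 1 nand 1 = 0
x5 nand x2 = 1 nand 1 = 0
(x2 nand x1) nor (x5 nand x2) = 0 nor 0 = 1
x5 <-> ((x2 nand x1) nor (x5 nand x2)) = 1 <-> 1 = 1
x1 ^ x2 = 1 ^ 1 = 0
(x1 ^ x2) nor x1 = 0 nor 1 = 0
x1 nand x2 = 1 nand 1 = 0
((x1 ^ x2) nor x1) nand (x1 nand x2) = 0 nand 0 = 1
x2 nor x5 = 1 nor 1 = 0
(((x1 ^ x2) nor x1) nand (x1 nand x2)) nand (x2 nor x5) = 1 nand 0 = 1
x5 nor x1 = 1 nor 1 = 0
(x5 nor x1) nor x5 = 0 nor 1 = 0
((((x1 ^ x2) nor x1) nand (x1 nand x2)) nand (x2 nor x5)) nand ((x5 nor x1) nor x5) = 1 nand 0 = 1
x5 nand x1 = 1 nand 1 = 0
(((((x1 ^ x2) nor x1) nand (x1 nand x2)) nand (x2 nor x5)) nand ((x5 nor x1) nor x5)) ^ (x5 nand x1) = 1 ^ 0 = 1
(x5 <-> ((x2 nand x1) nor (x5 nand x2))) nand ((((((x1 ^ x2) nor x1) nand (x1 nand x2)) nand (x2 nor x5)) nand ((x5 nor x1) nor x5)) ^ (x5 nand x1)) = 1 nand 1 = 0

0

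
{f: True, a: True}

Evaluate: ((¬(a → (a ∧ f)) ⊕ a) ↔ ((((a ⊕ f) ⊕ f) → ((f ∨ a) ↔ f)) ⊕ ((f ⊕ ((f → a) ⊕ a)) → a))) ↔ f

Substituting f=True, a=True:
a ∧ f = True ∧ True = True
a → (a ∧ f) = True → True = True
¬(a → (a ∧ f)) = ¬True = False
¬(a → (a ∧ f)) ⊕ a = False ⊕ True = True
a ⊕ f = True ⊕ True = False
(a ⊕ f) ⊕ f = False ⊕ True = True
f ∨ a = True ∨ True = True
(f ∨ a) ↔ f = True ↔ True = True
((a ⊕ f) ⊕ f) → ((f ∨ a) ↔ f) = True → True = True
f → a = True → True = True
(f → a) ⊕ a = True ⊕ True = False
f ⊕ ((f → a) ⊕ a) = True ⊕ False = True
(f ⊕ ((f → a) ⊕ a)) → a = True → True = True
(((a ⊕ f) ⊕ f) → ((f ∨ a) ↔ f)) ⊕ ((f ⊕ ((f → a) ⊕ a)) → a) = True ⊕ True = False
(¬(a → (a ∧ f)) ⊕ a) ↔ ((((a ⊕ f) ⊕ f) → ((f ∨ a) ↔ f)) ⊕ ((f ⊕ ((f → a) ⊕ a)) → a)) = True ↔ False = False
((¬(a → (a ∧ f)) ⊕ a) ↔ ((((a ⊕ f) ⊕ f) → ((f ∨ a) ↔ f)) ⊕ ((f ⊕ ((f → a) ⊕ a)) → a))) ↔ f = False ↔ True = False

False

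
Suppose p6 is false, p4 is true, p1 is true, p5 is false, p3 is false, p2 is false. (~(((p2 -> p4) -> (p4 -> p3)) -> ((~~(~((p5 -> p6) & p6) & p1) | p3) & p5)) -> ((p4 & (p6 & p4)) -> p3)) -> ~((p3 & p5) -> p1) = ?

p2 -> p4 = False -> True = True
p4 -> p3 = True -> False = False
(p2 -> p4) -> (p4 -> p3) = True -> False = False
p5 -> p6 = False -> False = True
(p5 -> p6) & p6 = True & False = False
~((p5 -> p6) & p6) = ~False = True
~((p5 -> p6) & p6) & p1 = True & True = True
~(~((p5 -> p6) & p6) & p1) = ~True = False
~~(~((p5 -> p6) & p6) & p1) = ~False = True
~~(~((p5 -> p6) & p6) & p1) | p3 = True | False = True
(~~(~((p5 -> p6) & p6) & p1) | p3) & p5 = True & False = False
((p2 -> p4) -> (p4 -> p3)) -> ((~~(~((p5 -> p6) & p6) & p1) | p3) & p5) = False -> False = True
~(((p2 -> p4) -> (p4 -> p3)) -> ((~~(~((p5 -> p6) & p6) & p1) | p3) & p5)) = ~True = False
p6 & p4 = False & True = False
p4 & (p6 & p4) = True & False = False
(p4 & (p6 & p4)) -> p3 = False -> False = True
~(((p2 -> p4) -> (p4 -> p3)) -> ((~~(~((p5 -> p6) & p6) & p1) | p3) & p5)) -> ((p4 & (p6 & p4)) -> p3) = False -> True = True
p3 & p5 = False & False = False
(p3 & p5) -> p1 = False -> True = True
~((p3 & p5) -> p1) = ~True = False
(~(((p2 -> p4) -> (p4 -> p3)) -> ((~~(~((p5 -> p6) & p6) & p1) | p3) & p5)) -> ((p4 & (p6 & p4)) -> p3)) -> ~((p3 & p5) -> p1) = True -> False = False

False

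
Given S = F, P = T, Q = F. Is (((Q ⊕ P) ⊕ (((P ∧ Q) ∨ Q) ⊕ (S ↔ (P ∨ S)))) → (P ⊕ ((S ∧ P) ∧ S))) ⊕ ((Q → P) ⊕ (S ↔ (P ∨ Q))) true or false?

Q ⊕ P = F ⊕ T = T
P ∧ Q = T ∧ F = F
(P ∧ Q) ∨ Q = F ∨ F = F
P ∨ S = T ∨ F = T
S ↔ (P ∨ S) = F ↔ T = F
((P ∧ Q) ∨ Q) ⊕ (S ↔ (P ∨ S)) = F ⊕ F = F
(Q ⊕ P) ⊕ (((P ∧ Q) ∨ Q) ⊕ (S ↔ (P ∨ S))) = T ⊕ F = T
S ∧ P = F ∧ T = F
(S ∧ P) ∧ S = F ∧ F = F
P ⊕ ((S ∧ P) ∧ S) = T ⊕ F = T
((Q ⊕ P) ⊕ (((P ∧ Q) ∨ Q) ⊕ (S ↔ (P ∨ S)))) → (P ⊕ ((S ∧ P) ∧ S)) = T → T = T
Q → P = F → T = T
P ∨ Q = T ∨ F = T
S ↔ (P ∨ Q) = F ↔ T = F
(Q → P) ⊕ (S ↔ (P ∨ Q)) = T ⊕ F = T
(((Q ⊕ P) ⊕ (((P ∧ Q) ∨ Q) ⊕ (S ↔ (P ∨ S)))) → (P ⊕ ((S ∧ P) ∧ S))) ⊕ ((Q → P) ⊕ (S ↔ (P ∨ Q))) = T ⊕ T = F

F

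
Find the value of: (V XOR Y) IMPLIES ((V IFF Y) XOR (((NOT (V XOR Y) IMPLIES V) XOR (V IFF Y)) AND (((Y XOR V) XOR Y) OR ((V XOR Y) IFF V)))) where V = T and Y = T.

Substituting V=T, Y=T:
V XOR Y = T XOR T = F
V IFF Y = T IFF T = T
V XOR Y = T XOR T = F
NOT (V XOR Y) = NOT F = T
NOT (V XOR Y) IMPLIES V = T IMPLIES T = T
V IFF Y = T IFF T = T
(NOT (V XOR Y) IMPLIES V) XOR (V IFF Y) = T XOR T = F
Y XOR V = T XOR T = F
(Y XOR V) XOR Y = F XOR T = T
V XOR Y = T XOR T = F
(V XOR Y) IFF V = F IFF T = F
((Y XOR V) XOR Y) OR ((V XOR Y) IFF V) = T OR F = T
((NOT (V XOR Y) IMPLIES V) XOR (V IFF Y)) AND (((Y XOR V) XOR Y) OR ((V XOR Y) IFF V)) = F AND T = F
(V IFF Y) XOR (((NOT (V XOR Y) IMPLIES V) XOR (V IFF Y)) AND (((Y XOR V) XOR Y) OR ((V XOR Y) IFF V))) = T XOR F = T
(V XOR Y) IMPLIES ((V IFF Y) XOR (((NOT (V XOR Y) IMPLIES V) XOR (V IFF Y)) AND (((Y XOR V) XOR Y) OR ((V XOR Y) IFF V)))) = F IMPLIES T = T

T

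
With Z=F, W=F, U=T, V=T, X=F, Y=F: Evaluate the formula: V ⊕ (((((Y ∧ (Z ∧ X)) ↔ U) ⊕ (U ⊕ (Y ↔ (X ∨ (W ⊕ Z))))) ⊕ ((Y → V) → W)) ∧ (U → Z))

Z ∧ X = F ∧ F = F
Y ∧ (Z ∧ X) = F ∧ F = F
(Y ∧ (Z ∧ X)) ↔ U = F ↔ T = F
W ⊕ Z = F ⊕ F = F
X ∨ (W ⊕ Z) = F ∨ F = F
Y ↔ (X ∨ (W ⊕ Z)) = F ↔ F = T
U ⊕ (Y ↔ (X ∨ (W ⊕ Z))) = T ⊕ T = F
((Y ∧ (Z ∧ X)) ↔ U) ⊕ (U ⊕ (Y ↔ (X ∨ (W ⊕ Z)))) = F ⊕ F = F
Y → V = F → T = T
(Y → V) → W = T → F = F
(((Y ∧ (Z ∧ X)) ↔ U) ⊕ (U ⊕ (Y ↔ (X ∨ (W ⊕ Z))))) ⊕ ((Y → V) → W) = F ⊕ F = F
U → Z = T → F = F
((((Y ∧ (Z ∧ X)) ↔ U) ⊕ (U ⊕ (Y ↔ (X ∨ (W ⊕ Z))))) ⊕ ((Y → V) → W)) ∧ (U → Z) = F ∧ F = F
V ⊕ (((((Y ∧ (Z ∧ X)) ↔ U) ⊕ (U ⊕ (Y ↔ (X ∨ (W ⊕ Z))))) ⊕ ((Y → V) → W)) ∧ (U → Z)) = T ⊕ F = T

T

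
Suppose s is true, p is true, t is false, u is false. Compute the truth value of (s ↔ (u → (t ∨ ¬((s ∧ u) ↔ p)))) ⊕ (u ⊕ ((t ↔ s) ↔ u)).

F

s ∧ u = T ∧ F = F
(s ∧ u) ↔ p = F ↔ T = F
¬((s ∧ u) ↔ p) = ¬F = T
t ∨ ¬((s ∧ u) ↔ p) = F ∨ T = T
u → (t ∨ ¬((s ∧ u) ↔ p)) = F → T = T
s ↔ (u → (t ∨ ¬((s ∧ u) ↔ p))) = T ↔ T = T
t ↔ s = F ↔ T = F
(t ↔ s) ↔ u = F ↔ F = T
u ⊕ ((t ↔ s) ↔ u) = F ⊕ T = T
(s ↔ (u → (t ∨ ¬((s ∧ u) ↔ p)))) ⊕ (u ⊕ ((t ↔ s) ↔ u)) = T ⊕ T = F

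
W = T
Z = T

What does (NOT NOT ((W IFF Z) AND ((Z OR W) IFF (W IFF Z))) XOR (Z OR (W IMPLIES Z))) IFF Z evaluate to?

W IFF Z = T IFF T = T
Z OR W = T OR T = T
W IFF Z = T IFF T = T
(Z OR W) IFF (W IFF Z) = T IFF T = T
(W IFF Z) AND ((Z OR W) IFF (W IFF Z)) = T AND T = T
NOT ((W IFF Z) AND ((Z OR W) IFF (W IFF Z))) = NOT T = F
NOT NOT ((W IFF Z) AND ((Z OR W) IFF (W IFF Z))) = NOT F = T
W IMPLIES Z = T IMPLIES T = T
Z OR (W IMPLIES Z) = T OR T = T
NOT NOT ((W IFF Z) AND ((Z OR W) IFF (W IFF Z))) XOR (Z OR (W IMPLIES Z)) = T XOR T = F
(NOT NOT ((W IFF Z) AND ((Z OR W) IFF (W IFF Z))) XOR (Z OR (W IMPLIES Z))) IFF Z = F IFF T = F

F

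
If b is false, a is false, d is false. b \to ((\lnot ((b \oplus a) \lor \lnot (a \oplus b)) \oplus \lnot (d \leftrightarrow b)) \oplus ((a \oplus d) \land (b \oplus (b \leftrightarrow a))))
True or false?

T

b \oplus a = F \oplus F = F
a \oplus b = F \oplus F = F
\lnot (a \oplus b) = \lnot F = T
(b \oplus a) \lor \lnot (a \oplus b) = F \lor T = T
\lnot ((b \oplus a) \lor \lnot (a \oplus b)) = \lnot T = F
d \leftrightarrow b = F \leftrightarrow F = T
\lnot (d \leftrightarrow b) = \lnot T = F
\lnot ((b \oplus a) \lor \lnot (a \oplus b)) \oplus \lnot (d \leftrightarrow b) = F \oplus F = F
a \oplus d = F \oplus F = F
b \leftrightarrow a = F \leftrightarrow F = T
b \oplus (b \leftrightarrow a) = F \oplus T = T
(a \oplus d) \land (b \oplus (b \leftrightarrow a)) = F \land T = F
(\lnot ((b \oplus a) \lor \lnot (a \oplus b)) \oplus \lnot (d \leftrightarrow b)) \oplus ((a \oplus d) \land (b \oplus (b \leftrightarrow a))) = F \oplus F = F
b \to ((\lnot ((b \oplus a) \lor \lnot (a \oplus b)) \oplus \lnot (d \leftrightarrow b)) \oplus ((a \oplus d) \land (b \oplus (b \leftrightarrow a)))) = F \to F = T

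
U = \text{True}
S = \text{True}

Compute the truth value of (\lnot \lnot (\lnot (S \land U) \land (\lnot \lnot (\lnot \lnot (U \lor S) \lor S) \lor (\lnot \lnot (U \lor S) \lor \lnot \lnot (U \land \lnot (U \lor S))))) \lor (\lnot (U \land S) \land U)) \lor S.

S \land U = \text{True} \land \text{True} = \text{True}
\lnot (S \land U) = \lnot \text{True} = \text{False}
U \lor S = \text{True} \lor \text{True} = \text{True}
\lnot (U \lor S) = \lnot \text{True} = \text{False}
\lnot \lnot (U \lor S) = \lnot \text{False} = \text{True}
\lnot \lnot (U \lor S) \lor S = \text{True} \lor \text{True} = \text{True}
\lnot (\lnot \lnot (U \lor S) \lor S) = \lnot \text{True} = \text{False}
\lnot \lnot (\lnot \lnot (U \lor S) \lor S) = \lnot \text{False} = \text{True}
U \lor S = \text{True} \lor \text{True} = \text{True}
\lnot (U \lor S) = \lnot \text{True} = \text{False}
\lnot \lnot (U \lor S) = \lnot \text{False} = \text{True}
U \lor S = \text{True} \lor \text{True} = \text{True}
\lnot (U \lor S) = \lnot \text{True} = \text{False}
U \land \lnot (U \lor S) = \text{True} \land \text{False} = \text{False}
\lnot (U \land \lnot (U \lor S)) = \lnot \text{False} = \text{True}
\lnot \lnot (U \land \lnot (U \lor S)) = \lnot \text{True} = \text{False}
\lnot \lnot (U \lor S) \lor \lnot \lnot (U \land \lnot (U \lor S)) = \text{True} \lor \text{False} = \text{True}
\lnot \lnot (\lnot \lnot (U \lor S) \lor S) \lor (\lnot \lnot (U \lor S) \lor \lnot \lnot (U \land \lnot (U \lor S))) = \text{True} \lor \text{True} = \text{True}
\lnot (S \land U) \land (\lnot \lnot (\lnot \lnot (U \lor S) \lor S) \lor (\lnot \lnot (U \lor S) \lor \lnot \lnot (U \land \lnot (U \lor S)))) = \text{False} \land \text{True} = \text{False}
\lnot (\lnot (S \land U) \land (\lnot \lnot (\lnot \lnot (U \lor S) \lor S) \lor (\lnot \lnot (U \lor S) \lor \lnot \lnot (U \land \lnot (U \lor S))))) = \lnot \text{False} = \text{True}
\lnot \lnot (\lnot (S \land U) \land (\lnot \lnot (\lnot \lnot (U \lor S) \lor S) \lor (\lnot \lnot (U \lor S) \lor \lnot \lnot (U \land \lnot (U \lor S))))) = \lnot \text{True} = \text{False}
U \land S = \text{True} \land \text{True} = \text{True}
\lnot (U \land S) = \lnot \text{True} = \text{False}
\lnot (U \land S) \land U = \text{False} \land \text{True} = \text{False}
\lnot \lnot (\lnot (S \land U) \land (\lnot \lnot (\lnot \lnot (U \lor S) \lor S) \lor (\lnot \lnot (U \lor S) \lor \lnot \lnot (U \land \lnot (U \lor S))))) \lor (\lnot (U \land S) \land U) = \text{False} \lor \text{False} = \text{False}
(\lnot \lnot (\lnot (S \land U) \land (\lnot \lnot (\lnot \lnot (U \lor S) \lor S) \lor (\lnot \lnot (U \lor S) \lor \lnot \lnot (U \land \lnot (U \lor S))))) \lor (\lnot (U \land S) \land U)) \lor S = \text{False} \lor \text{True} = \text{True}

\text{True}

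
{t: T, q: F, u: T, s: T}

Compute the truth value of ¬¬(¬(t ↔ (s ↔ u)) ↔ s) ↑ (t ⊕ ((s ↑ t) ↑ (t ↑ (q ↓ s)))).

Substituting t=T, q=F, u=T, s=T:
s ↔ u = T ↔ T = T
t ↔ (s ↔ u) = T ↔ T = T
¬(t ↔ (s ↔ u)) = ¬T = F
¬(t ↔ (s ↔ u)) ↔ s = F ↔ T = F
¬(¬(t ↔ (s ↔ u)) ↔ s) = ¬F = T
¬¬(¬(t ↔ (s ↔ u)) ↔ s) = ¬T = F
s ↑ t = T ↑ T = F
q ↓ s = F ↓ T = F
t ↑ (q ↓ s) = T ↑ F = T
(s ↑ t) ↑ (t ↑ (q ↓ s)) = F ↑ T = T
t ⊕ ((s ↑ t) ↑ (t ↑ (q ↓ s))) = T ⊕ T = F
¬¬(¬(t ↔ (s ↔ u)) ↔ s) ↑ (t ⊕ ((s ↑ t) ↑ (t ↑ (q ↓ s)))) = F ↑ F = T

T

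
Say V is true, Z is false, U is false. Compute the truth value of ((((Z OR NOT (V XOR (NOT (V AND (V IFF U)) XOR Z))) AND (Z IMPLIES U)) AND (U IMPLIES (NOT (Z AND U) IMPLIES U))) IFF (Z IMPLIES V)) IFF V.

Substituting V=T, Z=F, U=F:
V IFF U = T IFF F = F
V AND (V IFF U) = T AND F = F
NOT (V AND (V IFF U)) = NOT F = T
NOT (V AND (V IFF U)) XOR Z = T XOR F = T
V XOR (NOT (V AND (V IFF U)) XOR Z) = T XOR T = F
NOT (V XOR (NOT (V AND (V IFF U)) XOR Z)) = NOT F = T
Z OR NOT (V XOR (NOT (V AND (V IFF U)) XOR Z)) = F OR T = T
Z IMPLIES U = F IMPLIES F = T
(Z OR NOT (V XOR (NOT (V AND (V IFF U)) XOR Z))) AND (Z IMPLIES U) = T AND T = T
Z AND U = F AND F = F
NOT (Z AND U) = NOT F = T
NOT (Z AND U) IMPLIES U = T IMPLIES F = F
U IMPLIES (NOT (Z AND U) IMPLIES U) = F IMPLIES F = T
((Z OR NOT (V XOR (NOT (V AND (V IFF U)) XOR Z))) AND (Z IMPLIES U)) AND (U IMPLIES (NOT (Z AND U) IMPLIES U)) = T AND T = T
Z IMPLIES V = F IMPLIES T = T
(((Z OR NOT (V XOR (NOT (V AND (V IFF U)) XOR Z))) AND (Z IMPLIES U)) AND (U IMPLIES (NOT (Z AND U) IMPLIES U))) IFF (Z IMPLIES V) = T IFF T = T
((((Z OR NOT (V XOR (NOT (V AND (V IFF U)) XOR Z))) AND (Z IMPLIES U)) AND (U IMPLIES (NOT (Z AND U) IMPLIES U))) IFF (Z IMPLIES V)) IFF V = T IFF T = T

T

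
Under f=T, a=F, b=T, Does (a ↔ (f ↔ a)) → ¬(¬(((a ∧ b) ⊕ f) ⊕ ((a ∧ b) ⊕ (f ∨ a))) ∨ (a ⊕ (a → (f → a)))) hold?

F

f ↔ a = T ↔ F = F
a ↔ (f ↔ a) = F ↔ F = T
a ∧ b = F ∧ T = F
(a ∧ b) ⊕ f = F ⊕ T = T
a ∧ b = F ∧ T = F
f ∨ a = T ∨ F = T
(a ∧ b) ⊕ (f ∨ a) = F ⊕ T = T
((a ∧ b) ⊕ f) ⊕ ((a ∧ b) ⊕ (f ∨ a)) = T ⊕ T = F
¬(((a ∧ b) ⊕ f) ⊕ ((a ∧ b) ⊕ (f ∨ a))) = ¬F = T
f → a = T → F = F
a → (f → a) = F → F = T
a ⊕ (a → (f → a)) = F ⊕ T = T
¬(((a ∧ b) ⊕ f) ⊕ ((a ∧ b) ⊕ (f ∨ a))) ∨ (a ⊕ (a → (f → a))) = T ∨ T = T
¬(¬(((a ∧ b) ⊕ f) ⊕ ((a ∧ b) ⊕ (f ∨ a))) ∨ (a ⊕ (a → (f → a)))) = ¬T = F
(a ↔ (f ↔ a)) → ¬(¬(((a ∧ b) ⊕ f) ⊕ ((a ∧ b) ⊕ (f ∨ a))) ∨ (a ⊕ (a → (f → a)))) = T → F = F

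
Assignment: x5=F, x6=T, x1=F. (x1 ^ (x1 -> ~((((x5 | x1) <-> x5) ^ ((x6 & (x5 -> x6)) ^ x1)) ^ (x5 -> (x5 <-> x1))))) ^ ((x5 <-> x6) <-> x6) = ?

T

x5 | x1 = F | F = F
(x5 | x1) <-> x5 = F <-> F = T
x5 -> x6 = F -> T = T
x6 & (x5 -> x6) = T & T = T
(x6 & (x5 -> x6)) ^ x1 = T ^ F = T
((x5 | x1) <-> x5) ^ ((x6 & (x5 -> x6)) ^ x1) = T ^ T = F
x5 <-> x1 = F <-> F = T
x5 -> (x5 <-> x1) = F -> T = T
(((x5 | x1) <-> x5) ^ ((x6 & (x5 -> x6)) ^ x1)) ^ (x5 -> (x5 <-> x1)) = F ^ T = T
~((((x5 | x1) <-> x5) ^ ((x6 & (x5 -> x6)) ^ x1)) ^ (x5 -> (x5 <-> x1))) = ~T = F
x1 -> ~((((x5 | x1) <-> x5) ^ ((x6 & (x5 -> x6)) ^ x1)) ^ (x5 -> (x5 <-> x1))) = F -> F = T
x1 ^ (x1 -> ~((((x5 | x1) <-> x5) ^ ((x6 & (x5 -> x6)) ^ x1)) ^ (x5 -> (x5 <-> x1)))) = F ^ T = T
x5 <-> x6 = F <-> T = F
(x5 <-> x6) <-> x6 = F <-> T = F
(x1 ^ (x1 -> ~((((x5 | x1) <-> x5) ^ ((x6 & (x5 -> x6)) ^ x1)) ^ (x5 -> (x5 <-> x1))))) ^ ((x5 <-> x6) <-> x6) = T ^ F = T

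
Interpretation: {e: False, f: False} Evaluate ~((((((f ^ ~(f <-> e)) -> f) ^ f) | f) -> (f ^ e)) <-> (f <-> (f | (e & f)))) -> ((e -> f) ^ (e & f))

Substituting e=False, f=False:
f <-> e = False <-> False = True
~(f <-> e) = ~True = False
f ^ ~(f <-> e) = False ^ False = False
(f ^ ~(f <-> e)) -> f = False -> False = True
((f ^ ~(f <-> e)) -> f) ^ f = True ^ False = True
(((f ^ ~(f <-> e)) -> f) ^ f) | f = True | False = True
f ^ e = False ^ False = False
((((f ^ ~(f <-> e)) -> f) ^ f) | f) -> (f ^ e) = True -> False = False
e & f = False & False = False
f | (e & f) = False | False = False
f <-> (f | (e & f)) = False <-> False = True
(((((f ^ ~(f <-> e)) -> f) ^ f) | f) -> (f ^ e)) <-> (f <-> (f | (e & f))) = False <-> True = False
~((((((f ^ ~(f <-> e)) -> f) ^ f) | f) -> (f ^ e)) <-> (f <-> (f | (e & f)))) = ~False = True
e -> f = False -> False = True
e & f = False & False = False
(e -> f) ^ (e & f) = True ^ False = True
~((((((f ^ ~(f <-> e)) -> f) ^ f) | f) -> (f ^ e)) <-> (f <-> (f | (e & f)))) -> ((e -> f) ^ (e & f)) = True -> True = True

True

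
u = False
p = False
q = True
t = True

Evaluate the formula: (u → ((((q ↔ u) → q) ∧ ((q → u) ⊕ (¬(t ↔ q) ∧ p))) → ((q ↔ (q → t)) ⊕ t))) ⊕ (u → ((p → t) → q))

q ↔ u = True ↔ False = False
(q ↔ u) → q = False → True = True
q → u = True → False = False
t ↔ q = True ↔ True = True
¬(t ↔ q) = ¬True = False
¬(t ↔ q) ∧ p = False ∧ False = False
(q → u) ⊕ (¬(t ↔ q) ∧ p) = False ⊕ False = False
((q ↔ u) → q) ∧ ((q → u) ⊕ (¬(t ↔ q) ∧ p)) = True ∧ False = False
q → t = True → True = True
q ↔ (q → t) = True ↔ True = True
(q ↔ (q → t)) ⊕ t = True ⊕ True = False
(((q ↔ u) → q) ∧ ((q → u) ⊕ (¬(t ↔ q) ∧ p))) → ((q ↔ (q → t)) ⊕ t) = False → False = True
u → ((((q ↔ u) → q) ∧ ((q → u) ⊕ (¬(t ↔ q) ∧ p))) → ((q ↔ (q → t)) ⊕ t)) = False → True = True
p → t = False → True = True
(p → t) → q = True → True = True
u → ((p → t) → q) = False → True = True
(u → ((((q ↔ u) → q) ∧ ((q → u) ⊕ (¬(t ↔ q) ∧ p))) → ((q ↔ (q → t)) ⊕ t))) ⊕ (u → ((p → t) → q)) = True ⊕ True = False

False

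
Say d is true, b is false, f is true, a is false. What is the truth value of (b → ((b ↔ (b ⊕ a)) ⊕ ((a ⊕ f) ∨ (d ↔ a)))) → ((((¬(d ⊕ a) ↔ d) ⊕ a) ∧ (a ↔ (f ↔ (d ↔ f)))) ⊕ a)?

Substituting d=T, b=F, f=T, a=F:
b ⊕ a = F ⊕ F = F
b ↔ (b ⊕ a) = F ↔ F = T
a ⊕ f = F ⊕ T = T
d ↔ a = T ↔ F = F
(a ⊕ f) ∨ (d ↔ a) = T ∨ F = T
(b ↔ (b ⊕ a)) ⊕ ((a ⊕ f) ∨ (d ↔ a)) = T ⊕ T = F
b → ((b ↔ (b ⊕ a)) ⊕ ((a ⊕ f) ∨ (d ↔ a))) = F → F = T
d ⊕ a = T ⊕ F = T
¬(d ⊕ a) = ¬T = F
¬(d ⊕ a) ↔ d = F ↔ T = F
(¬(d ⊕ a) ↔ d) ⊕ a = F ⊕ F = F
d ↔ f = T ↔ T = T
f ↔ (d ↔ f) = T ↔ T = T
a ↔ (f ↔ (d ↔ f)) = F ↔ T = F
((¬(d ⊕ a) ↔ d) ⊕ a) ∧ (a ↔ (f ↔ (d ↔ f))) = F ∧ F = F
(((¬(d ⊕ a) ↔ d) ⊕ a) ∧ (a ↔ (f ↔ (d ↔ f)))) ⊕ a = F ⊕ F = F
(b → ((b ↔ (b ⊕ a)) ⊕ ((a ⊕ f) ∨ (d ↔ a)))) → ((((¬(d ⊕ a) ↔ d) ⊕ a) ∧ (a ↔ (f ↔ (d ↔ f)))) ⊕ a) = T → F = F

F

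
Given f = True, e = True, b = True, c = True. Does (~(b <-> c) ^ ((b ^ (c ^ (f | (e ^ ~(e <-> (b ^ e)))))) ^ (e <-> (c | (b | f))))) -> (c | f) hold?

b <-> c = True <-> True = True
~(b <-> c) = ~True = False
b ^ e = True ^ True = False
e <-> (b ^ e) = True <-> False = False
~(e <-> (b ^ e)) = ~False = True
e ^ ~(e <-> (b ^ e)) = True ^ True = False
f | (e ^ ~(e <-> (b ^ e))) = True | False = True
c ^ (f | (e ^ ~(e <-> (b ^ e)))) = True ^ True = False
b ^ (c ^ (f | (e ^ ~(e <-> (b ^ e))))) = True ^ False = True
b | f = True | True = True
c | (b | f) = True | True = True
e <-> (c | (b | f)) = True <-> True = True
(b ^ (c ^ (f | (e ^ ~(e <-> (b ^ e)))))) ^ (e <-> (c | (b | f))) = True ^ True = False
~(b <-> c) ^ ((b ^ (c ^ (f | (e ^ ~(e <-> (b ^ e)))))) ^ (e <-> (c | (b | f)))) = False ^ False = False
c | f = True | True = True
(~(b <-> c) ^ ((b ^ (c ^ (f | (e ^ ~(e <-> (b ^ e)))))) ^ (e <-> (c | (b | f))))) -> (c | f) = False -> True = True

True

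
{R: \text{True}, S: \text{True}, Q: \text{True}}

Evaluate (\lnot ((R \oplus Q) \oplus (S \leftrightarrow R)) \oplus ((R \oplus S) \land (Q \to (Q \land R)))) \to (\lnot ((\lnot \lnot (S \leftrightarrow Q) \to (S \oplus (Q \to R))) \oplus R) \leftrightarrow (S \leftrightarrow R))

\text{True}

R \oplus Q = \text{True} \oplus \text{True} = \text{False}
S \leftrightarrow R = \text{True} \leftrightarrow \text{True} = \text{True}
(R \oplus Q) \oplus (S \leftrightarrow R) = \text{False} \oplus \text{True} = \text{True}
\lnot ((R \oplus Q) \oplus (S \leftrightarrow R)) = \lnot \text{True} = \text{False}
R \oplus S = \text{True} \oplus \text{True} = \text{False}
Q \land R = \text{True} \land \text{True} = \text{True}
Q \to (Q \land R) = \text{True} \to \text{True} = \text{True}
(R \oplus S) \land (Q \to (Q \land R)) = \text{False} \land \text{True} = \text{False}
\lnot ((R \oplus Q) \oplus (S \leftrightarrow R)) \oplus ((R \oplus S) \land (Q \to (Q \land R))) = \text{False} \oplus \text{False} = \text{False}
S \leftrightarrow Q = \text{True} \leftrightarrow \text{True} = \text{True}
\lnot (S \leftrightarrow Q) = \lnot \text{True} = \text{False}
\lnot \lnot (S \leftrightarrow Q) = \lnot \text{False} = \text{True}
Q \to R = \text{True} \to \text{True} = \text{True}
S \oplus (Q \to R) = \text{True} \oplus \text{True} = \text{False}
\lnot \lnot (S \leftrightarrow Q) \to (S \oplus (Q \to R)) = \text{True} \to \text{False} = \text{False}
(\lnot \lnot (S \leftrightarrow Q) \to (S \oplus (Q \to R))) \oplus R = \text{False} \oplus \text{True} = \text{True}
\lnot ((\lnot \lnot (S \leftrightarrow Q) \to (S \oplus (Q \to R))) \oplus R) = \lnot \text{True} = \text{False}
S \leftrightarrow R = \text{True} \leftrightarrow \text{True} = \text{True}
\lnot ((\lnot \lnot (S \leftrightarrow Q) \to (S \oplus (Q \to R))) \oplus R) \leftrightarrow (S \leftrightarrow R) = \text{False} \leftrightarrow \text{True} = \text{False}
(\lnot ((R \oplus Q) \oplus (S \leftrightarrow R)) \oplus ((R \oplus S) \land (Q \to (Q \land R)))) \to (\lnot ((\lnot \lnot (S \leftrightarrow Q) \to (S \oplus (Q \to R))) \oplus R) \leftrightarrow (S \leftrightarrow R)) = \text{False} \to \text{False} = \text{True}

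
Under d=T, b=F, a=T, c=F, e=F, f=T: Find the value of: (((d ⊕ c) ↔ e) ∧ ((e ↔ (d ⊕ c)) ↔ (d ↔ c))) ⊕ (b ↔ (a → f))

F

Substituting d=T, b=F, a=T, c=F, e=F, f=T:
d ⊕ c = T ⊕ F = T
(d ⊕ c) ↔ e = T ↔ F = F
d ⊕ c = T ⊕ F = T
e ↔ (d ⊕ c) = F ↔ T = F
d ↔ c = T ↔ F = F
(e ↔ (d ⊕ c)) ↔ (d ↔ c) = F ↔ F = T
((d ⊕ c) ↔ e) ∧ ((e ↔ (d ⊕ c)) ↔ (d ↔ c)) = F ∧ T = F
a → f = T → T = T
b ↔ (a → f) = F ↔ T = F
(((d ⊕ c) ↔ e) ∧ ((e ↔ (d ⊕ c)) ↔ (d ↔ c))) ⊕ (b ↔ (a → f)) = F ⊕ F = F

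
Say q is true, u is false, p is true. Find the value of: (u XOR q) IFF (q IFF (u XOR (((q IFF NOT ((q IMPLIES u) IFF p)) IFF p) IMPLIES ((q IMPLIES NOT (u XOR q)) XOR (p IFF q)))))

u XOR q = False XOR True = True
q IMPLIES u = True IMPLIES False = False
(q IMPLIES u) IFF p = False IFF True = False
NOT ((q IMPLIES u) IFF p) = NOT False = True
q IFF NOT ((q IMPLIES u) IFF p) = True IFF True = True
(q IFF NOT ((q IMPLIES u) IFF p)) IFF p = True IFF True = True
u XOR q = False XOR True = True
NOT (u XOR q) = NOT True = False
q IMPLIES NOT (u XOR q) = True IMPLIES False = False
p IFF q = True IFF True = True
(q IMPLIES NOT (u XOR q)) XOR (p IFF q) = False XOR True = True
((q IFF NOT ((q IMPLIES u) IFF p)) IFF p) IMPLIES ((q IMPLIES NOT (u XOR q)) XOR (p IFF q)) = True IMPLIES True = True
u XOR (((q IFF NOT ((q IMPLIES u) IFF p)) IFF p) IMPLIES ((q IMPLIES NOT (u XOR q)) XOR (p IFF q))) = False XOR True = True
q IFF (u XOR (((q IFF NOT ((q IMPLIES u) IFF p)) IFF p) IMPLIES ((q IMPLIES NOT (u XOR q)) XOR (p IFF q)))) = True IFF True = True
(u XOR q) IFF (q IFF (u XOR (((q IFF NOT ((q IMPLIES u) IFF p)) IFF p) IMPLIES ((q IMPLIES NOT (u XOR q)) XOR (p IFF q))))) = True IFF True = True

True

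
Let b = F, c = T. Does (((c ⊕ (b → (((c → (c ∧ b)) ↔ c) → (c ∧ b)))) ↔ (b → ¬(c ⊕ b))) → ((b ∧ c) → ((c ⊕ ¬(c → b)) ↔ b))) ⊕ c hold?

F

c ∧ b = T ∧ F = F
c → (c ∧ b) = T → F = F
(c → (c ∧ b)) ↔ c = F ↔ T = F
c ∧ b = T ∧ F = F
((c → (c ∧ b)) ↔ c) → (c ∧ b) = F → F = T
b → (((c → (c ∧ b)) ↔ c) → (c ∧ b)) = F → T = T
c ⊕ (b → (((c → (c ∧ b)) ↔ c) → (c ∧ b))) = T ⊕ T = F
c ⊕ b = T ⊕ F = T
¬(c ⊕ b) = ¬T = F
b → ¬(c ⊕ b) = F → F = T
(c ⊕ (b → (((c → (c ∧ b)) ↔ c) → (c ∧ b)))) ↔ (b → ¬(c ⊕ b)) = F ↔ T = F
b ∧ c = F ∧ T = F
c → b = T → F = F
¬(c → b) = ¬F = T
c ⊕ ¬(c → b) = T ⊕ T = F
(c ⊕ ¬(c → b)) ↔ b = F ↔ F = T
(b ∧ c) → ((c ⊕ ¬(c → b)) ↔ b) = F → T = T
((c ⊕ (b → (((c → (c ∧ b)) ↔ c) → (c ∧ b)))) ↔ (b → ¬(c ⊕ b))) → ((b ∧ c) → ((c ⊕ ¬(c → b)) ↔ b)) = F → T = T
(((c ⊕ (b → (((c → (c ∧ b)) ↔ c) → (c ∧ b)))) ↔ (b → ¬(c ⊕ b))) → ((b ∧ c) → ((c ⊕ ¬(c → b)) ↔ b))) ⊕ c = T ⊕ T = F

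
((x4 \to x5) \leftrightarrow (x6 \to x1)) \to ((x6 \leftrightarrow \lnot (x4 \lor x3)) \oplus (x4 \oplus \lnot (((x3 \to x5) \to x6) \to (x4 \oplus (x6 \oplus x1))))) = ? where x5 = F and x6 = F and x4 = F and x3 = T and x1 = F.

F

x4 \to x5 = F \to F = T
x6 \to x1 = F \to F = T
(x4 \to x5) \leftrightarrow (x6 \to x1) = T \leftrightarrow T = T
x4 \lor x3 = F \lor T = T
\lnot (x4 \lor x3) = \lnot T = F
x6 \leftrightarrow \lnot (x4 \lor x3) = F \leftrightarrow F = T
x3 \to x5 = T \to F = F
(x3 \to x5) \to x6 = F \to F = T
x6 \oplus x1 = F \oplus F = F
x4 \oplus (x6 \oplus x1) = F \oplus F = F
((x3 \to x5) \to x6) \to (x4 \oplus (x6 \oplus x1)) = T \to F = F
\lnot (((x3 \to x5) \to x6) \to (x4 \oplus (x6 \oplus x1))) = \lnot F = T
x4 \oplus \lnot (((x3 \to x5) \to x6) \to (x4 \oplus (x6 \oplus x1))) = F \oplus T = T
(x6 \leftrightarrow \lnot (x4 \lor x3)) \oplus (x4 \oplus \lnot (((x3 \to x5) \to x6) \to (x4 \oplus (x6 \oplus x1)))) = T \oplus T = F
((x4 \to x5) \leftrightarrow (x6 \to x1)) \to ((x6 \leftrightarrow \lnot (x4 \lor x3)) \oplus (x4 \oplus \lnot (((x3 \to x5) \to x6) \to (x4 \oplus (x6 \oplus x1))))) = T \to F = F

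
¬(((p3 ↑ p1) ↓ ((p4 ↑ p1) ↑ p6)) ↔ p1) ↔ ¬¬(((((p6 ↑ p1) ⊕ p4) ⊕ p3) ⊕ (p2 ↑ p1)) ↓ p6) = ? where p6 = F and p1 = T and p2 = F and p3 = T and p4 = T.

p3 ↑ p1 = T ↑ T = F
p4 ↑ p1 = T ↑ T = F
(p4 ↑ p1) ↑ p6 = F ↑ F = T
(p3 ↑ p1) ↓ ((p4 ↑ p1) ↑ p6) = F ↓ T = F
((p3 ↑ p1) ↓ ((p4 ↑ p1) ↑ p6)) ↔ p1 = F ↔ T = F
¬(((p3 ↑ p1) ↓ ((p4 ↑ p1) ↑ p6)) ↔ p1) = ¬F = T
p6 ↑ p1 = F ↑ T = T
(p6 ↑ p1) ⊕ p4 = T ⊕ T = F
((p6 ↑ p1) ⊕ p4) ⊕ p3 = F ⊕ T = T
p2 ↑ p1 = F ↑ T = T
(((p6 ↑ p1) ⊕ p4) ⊕ p3) ⊕ (p2 ↑ p1) = T ⊕ T = F
((((p6 ↑ p1) ⊕ p4) ⊕ p3) ⊕ (p2 ↑ p1)) ↓ p6 = F ↓ F = T
¬(((((p6 ↑ p1) ⊕ p4) ⊕ p3) ⊕ (p2 ↑ p1)) ↓ p6) = ¬T = F
¬¬(((((p6 ↑ p1) ⊕ p4) ⊕ p3) ⊕ (p2 ↑ p1)) ↓ p6) = ¬F = T
¬(((p3 ↑ p1) ↓ ((p4 ↑ p1) ↑ p6)) ↔ p1) ↔ ¬¬(((((p6 ↑ p1) ⊕ p4) ⊕ p3) ⊕ (p2 ↑ p1)) ↓ p6) = T ↔ T = T

T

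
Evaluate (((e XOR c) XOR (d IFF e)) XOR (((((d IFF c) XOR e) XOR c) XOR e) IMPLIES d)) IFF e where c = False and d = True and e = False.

False

e XOR c = False XOR False = False
d IFF e = True IFF False = False
(e XOR c) XOR (d IFF e) = False XOR False = False
d IFF c = True IFF False = False
(d IFF c) XOR e = False XOR False = False
((d IFF c) XOR e) XOR c = False XOR False = False
(((d IFF c) XOR e) XOR c) XOR e = False XOR False = False
((((d IFF c) XOR e) XOR c) XOR e) IMPLIES d = False IMPLIES True = True
((e XOR c) XOR (d IFF e)) XOR (((((d IFF c) XOR e) XOR c) XOR e) IMPLIES d) = False XOR True = True
(((e XOR c) XOR (d IFF e)) XOR (((((d IFF c) XOR e) XOR c) XOR e) IMPLIES d)) IFF e = True IFF False = False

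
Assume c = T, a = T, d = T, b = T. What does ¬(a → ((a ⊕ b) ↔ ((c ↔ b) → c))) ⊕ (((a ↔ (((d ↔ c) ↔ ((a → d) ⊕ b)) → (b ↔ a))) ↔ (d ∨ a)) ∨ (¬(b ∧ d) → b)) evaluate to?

F

a ⊕ b = T ⊕ T = F
c ↔ b = T ↔ T = T
(c ↔ b) → c = T → T = T
(a ⊕ b) ↔ ((c ↔ b) → c) = F ↔ T = F
a → ((a ⊕ b) ↔ ((c ↔ b) → c)) = T → F = F
¬(a → ((a ⊕ b) ↔ ((c ↔ b) → c))) = ¬F = T
d ↔ c = T ↔ T = T
a → d = T → T = T
(a → d) ⊕ b = T ⊕ T = F
(d ↔ c) ↔ ((a → d) ⊕ b) = T ↔ F = F
b ↔ a = T ↔ T = T
((d ↔ c) ↔ ((a → d) ⊕ b)) → (b ↔ a) = F → T = T
a ↔ (((d ↔ c) ↔ ((a → d) ⊕ b)) → (b ↔ a)) = T ↔ T = T
d ∨ a = T ∨ T = T
(a ↔ (((d ↔ c) ↔ ((a → d) ⊕ b)) → (b ↔ a))) ↔ (d ∨ a) = T ↔ T = T
b ∧ d = T ∧ T = T
¬(b ∧ d) = ¬T = F
¬(b ∧ d) → b = F → T = T
((a ↔ (((d ↔ c) ↔ ((a → d) ⊕ b)) → (b ↔ a))) ↔ (d ∨ a)) ∨ (¬(b ∧ d) → b) = T ∨ T = T
¬(a → ((a ⊕ b) ↔ ((c ↔ b) → c))) ⊕ (((a ↔ (((d ↔ c) ↔ ((a → d) ⊕ b)) → (b ↔ a))) ↔ (d ∨ a)) ∨ (¬(b ∧ d) → b)) = T ⊕ T = F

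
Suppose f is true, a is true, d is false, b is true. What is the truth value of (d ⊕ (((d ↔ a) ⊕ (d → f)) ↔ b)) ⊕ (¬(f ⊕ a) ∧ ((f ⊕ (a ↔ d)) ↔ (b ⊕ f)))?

d ↔ a = F ↔ T = F
d → f = F → T = T
(d ↔ a) ⊕ (d → f) = F ⊕ T = T
((d ↔ a) ⊕ (d → f)) ↔ b = T ↔ T = T
d ⊕ (((d ↔ a) ⊕ (d → f)) ↔ b) = F ⊕ T = T
f ⊕ a = T ⊕ T = F
¬(f ⊕ a) = ¬F = T
a ↔ d = T ↔ F = F
f ⊕ (a ↔ d) = T ⊕ F = T
b ⊕ f = T ⊕ T = F
(f ⊕ (a ↔ d)) ↔ (b ⊕ f) = T ↔ F = F
¬(f ⊕ a) ∧ ((f ⊕ (a ↔ d)) ↔ (b ⊕ f)) = T ∧ F = F
(d ⊕ (((d ↔ a) ⊕ (d → f)) ↔ b)) ⊕ (¬(f ⊕ a) ∧ ((f ⊕ (a ↔ d)) ↔ (b ⊕ f))) = T ⊕ F = T

T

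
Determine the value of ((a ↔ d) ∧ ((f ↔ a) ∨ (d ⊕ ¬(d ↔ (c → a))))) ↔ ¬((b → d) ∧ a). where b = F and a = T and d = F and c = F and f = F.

T

Substituting b=F, a=T, d=F, c=F, f=F:
a ↔ d = T ↔ F = F
f ↔ a = F ↔ T = F
c → a = F → T = T
d ↔ (c → a) = F ↔ T = F
¬(d ↔ (c → a)) = ¬F = T
d ⊕ ¬(d ↔ (c → a)) = F ⊕ T = T
(f ↔ a) ∨ (d ⊕ ¬(d ↔ (c → a))) = F ∨ T = T
(a ↔ d) ∧ ((f ↔ a) ∨ (d ⊕ ¬(d ↔ (c → a)))) = F ∧ T = F
b → d = F → F = T
(b → d) ∧ a = T ∧ T = T
¬((b → d) ∧ a) = ¬T = F
((a ↔ d) ∧ ((f ↔ a) ∨ (d ⊕ ¬(d ↔ (c → a))))) ↔ ¬((b → d) ∧ a) = F ↔ F = T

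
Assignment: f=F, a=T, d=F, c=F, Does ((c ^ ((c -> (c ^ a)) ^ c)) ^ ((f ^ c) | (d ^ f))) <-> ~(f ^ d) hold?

T

c ^ a = F ^ T = T
c -> (c ^ a) = F -> T = T
(c -> (c ^ a)) ^ c = T ^ F = T
c ^ ((c -> (c ^ a)) ^ c) = F ^ T = T
f ^ c = F ^ F = F
d ^ f = F ^ F = F
(f ^ c) | (d ^ f) = F | F = F
(c ^ ((c -> (c ^ a)) ^ c)) ^ ((f ^ c) | (d ^ f)) = T ^ F = T
f ^ d = F ^ F = F
~(f ^ d) = ~F = T
((c ^ ((c -> (c ^ a)) ^ c)) ^ ((f ^ c) | (d ^ f))) <-> ~(f ^ d) = T <-> T = T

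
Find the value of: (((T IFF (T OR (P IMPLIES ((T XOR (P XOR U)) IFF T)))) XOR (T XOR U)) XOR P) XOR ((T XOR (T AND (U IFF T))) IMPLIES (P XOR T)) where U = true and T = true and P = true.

Substituting U=true, T=true, P=true:
P XOR U = true XOR true = false
T XOR (P XOR U) = true XOR false = true
(T XOR (P XOR U)) IFF T = true IFF true = true
P IMPLIES ((T XOR (P XOR U)) IFF T) = true IMPLIES true = true
T OR (P IMPLIES ((T XOR (P XOR U)) IFF T)) = true OR true = true
T IFF (T OR (P IMPLIES ((T XOR (P XOR U)) IFF T))) = true IFF true = true
T XOR U = true XOR true = false
(T IFF (T OR (P IMPLIES ((T XOR (P XOR U)) IFF T)))) XOR (T XOR U) = true XOR false = true
((T IFF (T OR (P IMPLIES ((T XOR (P XOR U)) IFF T)))) XOR (T XOR U)) XOR P = true XOR true = false
U IFF T = true IFF true = true
T AND (U IFF T) = true AND true = true
T XOR (T AND (U IFF T)) = true XOR true = false
P XOR T = true XOR true = false
(T XOR (T AND (U IFF T))) IMPLIES (P XOR T) = false IMPLIES false = true
(((T IFF (T OR (P IMPLIES ((T XOR (P XOR U)) IFF T)))) XOR (T XOR U)) XOR P) XOR ((T XOR (T AND (U IFF T))) IMPLIES (P XOR T)) = false XOR true = true

true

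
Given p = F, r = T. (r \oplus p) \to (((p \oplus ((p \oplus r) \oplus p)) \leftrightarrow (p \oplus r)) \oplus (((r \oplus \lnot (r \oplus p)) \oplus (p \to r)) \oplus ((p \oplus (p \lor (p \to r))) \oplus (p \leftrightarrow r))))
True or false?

Substituting p=F, r=T:
r \oplus p = T \oplus F = T
p \oplus r = F \oplus T = T
(p \oplus r) \oplus p = T \oplus F = T
p \oplus ((p \oplus r) \oplus p) = F \oplus T = T
p \oplus r = F \oplus T = T
(p \oplus ((p \oplus r) \oplus p)) \leftrightarrow (p \oplus r) = T \leftrightarrow T = T
r \oplus p = T \oplus F = T
\lnot (r \oplus p) = \lnot T = F
r \oplus \lnot (r \oplus p) = T \oplus F = T
p \to r = F \to T = T
(r \oplus \lnot (r \oplus p)) \oplus (p \to r) = T \oplus T = F
p \to r = F \to T = T
p \lor (p \to r) = F \lor T = T
p \oplus (p \lor (p \to r)) = F \oplus T = T
p \leftrightarrow r = F \leftrightarrow T = F
(p \oplus (p \lor (p \to r))) \oplus (p \leftrightarrow r) = T \oplus F = T
((r \oplus \lnot (r \oplus p)) \oplus (p \to r)) \oplus ((p \oplus (p \lor (p \to r))) \oplus (p \leftrightarrow r)) = F \oplus T = T
((p \oplus ((p \oplus r) \oplus p)) \leftrightarrow (p \oplus r)) \oplus (((r \oplus \lnot (r \oplus p)) \oplus (p \to r)) \oplus ((p \oplus (p \lor (p \to r))) \oplus (p \leftrightarrow r))) = T \oplus T = F
(r \oplus p) \to (((p \oplus ((p \oplus r) \oplus p)) \leftrightarrow (p \oplus r)) \oplus (((r \oplus \lnot (r \oplus p)) \oplus (p \to r)) \oplus ((p \oplus (p \lor (p \to r))) \oplus (p \leftrightarrow r)))) = T \to F = F

F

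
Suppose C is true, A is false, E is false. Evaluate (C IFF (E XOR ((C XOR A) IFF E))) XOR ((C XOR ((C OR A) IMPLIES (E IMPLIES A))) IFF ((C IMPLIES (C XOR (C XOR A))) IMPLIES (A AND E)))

False

C XOR A = True XOR False = True
(C XOR A) IFF E = True IFF False = False
E XOR ((C XOR A) IFF E) = False XOR False = False
C IFF (E XOR ((C XOR A) IFF E)) = True IFF False = False
C OR A = True OR False = True
E IMPLIES A = False IMPLIES False = True
(C OR A) IMPLIES (E IMPLIES A) = True IMPLIES True = True
C XOR ((C OR A) IMPLIES (E IMPLIES A)) = True XOR True = False
C XOR A = True XOR False = True
C XOR (C XOR A) = True XOR True = False
C IMPLIES (C XOR (C XOR A)) = True IMPLIES False = False
A AND E = False AND False = False
(C IMPLIES (C XOR (C XOR A))) IMPLIES (A AND E) = False IMPLIES False = True
(C XOR ((C OR A) IMPLIES (E IMPLIES A))) IFF ((C IMPLIES (C XOR (C XOR A))) IMPLIES (A AND E)) = False IFF True = False
(C IFF (E XOR ((C XOR A) IFF E))) XOR ((C XOR ((C OR A) IMPLIES (E IMPLIES A))) IFF ((C IMPLIES (C XOR (C XOR A))) IMPLIES (A AND E))) = False XOR False = False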